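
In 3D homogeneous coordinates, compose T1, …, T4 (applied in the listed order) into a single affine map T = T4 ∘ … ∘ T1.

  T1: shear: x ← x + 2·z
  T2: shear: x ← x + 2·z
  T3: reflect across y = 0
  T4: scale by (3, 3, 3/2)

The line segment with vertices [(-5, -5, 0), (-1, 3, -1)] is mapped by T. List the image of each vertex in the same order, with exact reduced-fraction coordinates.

image vertices: (-15, 15, 0), (-15, -9, -3/2)

T1 shear: x ← x + 2·z: (-5, -5, 0) → (-5, -5, 0); (-1, 3, -1) → (-3, 3, -1)
T2 shear: x ← x + 2·z: (-5, -5, 0) → (-5, -5, 0); (-3, 3, -1) → (-5, 3, -1)
T3 reflect across y = 0: (-5, -5, 0) → (-5, 5, 0); (-5, 3, -1) → (-5, -3, -1)
T4 scale by (3, 3, 3/2): (-5, 5, 0) → (-15, 15, 0); (-5, -3, -1) → (-15, -9, -3/2)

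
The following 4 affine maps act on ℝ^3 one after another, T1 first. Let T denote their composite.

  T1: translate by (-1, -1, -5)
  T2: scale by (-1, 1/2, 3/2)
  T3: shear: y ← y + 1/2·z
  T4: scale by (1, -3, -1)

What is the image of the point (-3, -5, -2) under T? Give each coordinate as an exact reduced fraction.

T1 translate by (-1, -1, -5): (-3, -5, -2) → (-4, -6, -7)
T2 scale by (-1, 1/2, 3/2): (-4, -6, -7) → (4, -3, -21/2)
T3 shear: y ← y + 1/2·z: (4, -3, -21/2) → (4, -33/4, -21/2)
T4 scale by (1, -3, -1): (4, -33/4, -21/2) → (4, 99/4, 21/2)

T(p) = (4, 99/4, 21/2)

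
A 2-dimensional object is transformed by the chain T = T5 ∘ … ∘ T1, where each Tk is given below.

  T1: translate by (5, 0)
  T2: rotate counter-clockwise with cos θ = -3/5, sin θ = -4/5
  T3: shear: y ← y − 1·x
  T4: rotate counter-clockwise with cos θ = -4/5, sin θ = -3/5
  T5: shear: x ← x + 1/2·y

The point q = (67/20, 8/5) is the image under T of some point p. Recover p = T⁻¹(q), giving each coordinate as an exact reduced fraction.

T1 = [1 0 5; 0 1 0; 0 0 1]
T2·T1 = [-3/5 4/5 -3; -4/5 -3/5 -4; 0 0 1]
T3·…·T1 = [-3/5 4/5 -3; -1/5 -7/5 -1; 0 0 1]
T4·…·T1 = [9/25 -37/25 9/5; 13/25 16/25 13/5; 0 0 1]
T5·…·T1 = [31/50 -29/25 31/10; 13/25 16/25 13/5; 0 0 1]
det M = 1; M⁻¹ = [16/25 29/25 -5; -13/25 31/50 0; 0 0 1]
M⁻¹ · (67/20, 8/5)ᵀ = (-1, -3/4)ᵀ

p = (-1, -3/4)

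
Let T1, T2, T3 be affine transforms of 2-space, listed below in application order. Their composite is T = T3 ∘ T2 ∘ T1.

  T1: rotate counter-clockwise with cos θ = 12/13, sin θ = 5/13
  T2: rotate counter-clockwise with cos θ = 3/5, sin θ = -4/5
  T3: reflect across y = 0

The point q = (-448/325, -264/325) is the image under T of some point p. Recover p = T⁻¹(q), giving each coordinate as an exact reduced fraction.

p = (-8/5, 0)

T1 = [12/13 -5/13 0; 5/13 12/13 0; 0 0 1]
T2·T1 = [56/65 33/65 0; -33/65 56/65 0; 0 0 1]
T3·…·T1 = [56/65 33/65 0; 33/65 -56/65 0; 0 0 1]
det M = -1; M⁻¹ = [56/65 33/65 0; 33/65 -56/65 0; 0 0 1]
M⁻¹ · (-448/325, -264/325)ᵀ = (-8/5, 0)ᵀ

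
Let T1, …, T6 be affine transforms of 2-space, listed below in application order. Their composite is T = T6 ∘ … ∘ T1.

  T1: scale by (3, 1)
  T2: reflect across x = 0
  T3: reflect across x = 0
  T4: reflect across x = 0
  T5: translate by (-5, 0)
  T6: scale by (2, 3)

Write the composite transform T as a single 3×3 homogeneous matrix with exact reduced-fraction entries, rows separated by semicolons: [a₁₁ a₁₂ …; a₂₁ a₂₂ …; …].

T1 = [3 0 0; 0 1 0; 0 0 1]
T2·T1 = [-3 0 0; 0 1 0; 0 0 1]
T3·…·T1 = [3 0 0; 0 1 0; 0 0 1]
T4·…·T1 = [-3 0 0; 0 1 0; 0 0 1]
T5·…·T1 = [-3 0 -5; 0 1 0; 0 0 1]
T6·…·T1 = [-6 0 -10; 0 3 0; 0 0 1]

T = [-6 0 -10; 0 3 0; 0 0 1]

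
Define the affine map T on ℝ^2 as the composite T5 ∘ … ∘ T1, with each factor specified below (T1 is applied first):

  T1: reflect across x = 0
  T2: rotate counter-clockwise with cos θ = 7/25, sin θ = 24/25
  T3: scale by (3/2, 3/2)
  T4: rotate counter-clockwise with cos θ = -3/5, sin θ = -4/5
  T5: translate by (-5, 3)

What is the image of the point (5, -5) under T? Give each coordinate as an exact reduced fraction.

T(p) = (-31/2, 9/2)

T1 reflect across x = 0: (5, -5) → (-5, -5)
T2 rotate counter-clockwise with cos θ = 7/25, sin θ = 24/25: (-5, -5) → (17/5, -31/5)
T3 scale by (3/2, 3/2): (17/5, -31/5) → (51/10, -93/10)
T4 rotate counter-clockwise with cos θ = -3/5, sin θ = -4/5: (51/10, -93/10) → (-21/2, 3/2)
T5 translate by (-5, 3): (-21/2, 3/2) → (-31/2, 9/2)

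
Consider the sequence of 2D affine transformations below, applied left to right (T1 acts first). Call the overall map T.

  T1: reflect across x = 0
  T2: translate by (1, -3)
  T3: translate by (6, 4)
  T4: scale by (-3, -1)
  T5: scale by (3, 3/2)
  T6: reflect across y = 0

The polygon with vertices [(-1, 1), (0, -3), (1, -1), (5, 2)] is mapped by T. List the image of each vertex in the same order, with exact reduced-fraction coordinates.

T1 reflect across x = 0: (-1, 1) → (1, 1); (0, -3) → (0, -3); (1, -1) → (-1, -1); (5, 2) → (-5, 2)
T2 translate by (1, -3): (1, 1) → (2, -2); (0, -3) → (1, -6); (-1, -1) → (0, -4); (-5, 2) → (-4, -1)
T3 translate by (6, 4): (2, -2) → (8, 2); (1, -6) → (7, -2); (0, -4) → (6, 0); (-4, -1) → (2, 3)
T4 scale by (-3, -1): (8, 2) → (-24, -2); (7, -2) → (-21, 2); (6, 0) → (-18, 0); (2, 3) → (-6, -3)
T5 scale by (3, 3/2): (-24, -2) → (-72, -3); (-21, 2) → (-63, 3); (-18, 0) → (-54, 0); (-6, -3) → (-18, -9/2)
T6 reflect across y = 0: (-72, -3) → (-72, 3); (-63, 3) → (-63, -3); (-54, 0) → (-54, 0); (-18, -9/2) → (-18, 9/2)

image vertices: (-72, 3), (-63, -3), (-54, 0), (-18, 9/2)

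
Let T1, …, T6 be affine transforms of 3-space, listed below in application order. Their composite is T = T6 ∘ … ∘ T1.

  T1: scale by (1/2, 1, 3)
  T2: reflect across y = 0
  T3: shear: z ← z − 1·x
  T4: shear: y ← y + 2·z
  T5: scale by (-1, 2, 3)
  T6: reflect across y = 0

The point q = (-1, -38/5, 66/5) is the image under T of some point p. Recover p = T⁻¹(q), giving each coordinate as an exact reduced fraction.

T1 = [1/2 0 0 0; 0 1 0 0; 0 0 3 0; 0 0 0 1]
T2·T1 = [1/2 0 0 0; 0 -1 0 0; 0 0 3 0; 0 0 0 1]
T3·…·T1 = [1/2 0 0 0; 0 -1 0 0; -1/2 0 3 0; 0 0 0 1]
T4·…·T1 = [1/2 0 0 0; -1 -1 6 0; -1/2 0 3 0; 0 0 0 1]
T5·…·T1 = [-1/2 0 0 0; -2 -2 12 0; -3/2 0 9 0; 0 0 0 1]
T6·…·T1 = [-1/2 0 0 0; 2 2 -12 0; -3/2 0 9 0; 0 0 0 1]
det M = -9; M⁻¹ = [-2 0 0 0; 0 1/2 2/3 0; -1/3 0 1/9 0; 0 0 0 1]
M⁻¹ · (-1, -38/5, 66/5)ᵀ = (2, 5, 9/5)ᵀ

p = (2, 5, 9/5)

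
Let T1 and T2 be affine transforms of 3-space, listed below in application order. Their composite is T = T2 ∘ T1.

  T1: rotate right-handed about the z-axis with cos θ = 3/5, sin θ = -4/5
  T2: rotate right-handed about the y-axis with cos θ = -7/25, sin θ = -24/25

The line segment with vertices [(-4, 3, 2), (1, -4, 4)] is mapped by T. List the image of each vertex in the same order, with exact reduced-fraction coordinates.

image vertices: (-48/25, 5, -14/25), (-389/125, -16/5, -452/125)

T1 rotate right-handed about the z-axis with cos θ = 3/5, sin θ = -4/5: (-4, 3, 2) → (0, 5, 2); (1, -4, 4) → (-13/5, -16/5, 4)
T2 rotate right-handed about the y-axis with cos θ = -7/25, sin θ = -24/25: (0, 5, 2) → (-48/25, 5, -14/25); (-13/5, -16/5, 4) → (-389/125, -16/5, -452/125)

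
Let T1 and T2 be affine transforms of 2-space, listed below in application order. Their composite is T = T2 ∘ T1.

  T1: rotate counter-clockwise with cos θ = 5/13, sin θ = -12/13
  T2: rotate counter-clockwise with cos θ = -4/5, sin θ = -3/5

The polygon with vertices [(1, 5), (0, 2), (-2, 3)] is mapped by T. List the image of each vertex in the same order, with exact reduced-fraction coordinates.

T1 rotate counter-clockwise with cos θ = 5/13, sin θ = -12/13: (1, 5) → (5, 1); (0, 2) → (24/13, 10/13); (-2, 3) → (2, 3)
T2 rotate counter-clockwise with cos θ = -4/5, sin θ = -3/5: (5, 1) → (-17/5, -19/5); (24/13, 10/13) → (-66/65, -112/65); (2, 3) → (1/5, -18/5)

image vertices: (-17/5, -19/5), (-66/65, -112/65), (1/5, -18/5)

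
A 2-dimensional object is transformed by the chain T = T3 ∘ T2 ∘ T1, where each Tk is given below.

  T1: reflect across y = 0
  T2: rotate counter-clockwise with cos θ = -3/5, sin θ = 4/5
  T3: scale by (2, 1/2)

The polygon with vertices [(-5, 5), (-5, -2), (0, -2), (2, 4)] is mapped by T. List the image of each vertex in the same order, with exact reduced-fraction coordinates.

image vertices: (14, -1/2), (14/5, -13/5), (-16/5, -3/5), (4, 2)

T1 reflect across y = 0: (-5, 5) → (-5, -5); (-5, -2) → (-5, 2); (0, -2) → (0, 2); (2, 4) → (2, -4)
T2 rotate counter-clockwise with cos θ = -3/5, sin θ = 4/5: (-5, -5) → (7, -1); (-5, 2) → (7/5, -26/5); (0, 2) → (-8/5, -6/5); (2, -4) → (2, 4)
T3 scale by (2, 1/2): (7, -1) → (14, -1/2); (7/5, -26/5) → (14/5, -13/5); (-8/5, -6/5) → (-16/5, -3/5); (2, 4) → (4, 2)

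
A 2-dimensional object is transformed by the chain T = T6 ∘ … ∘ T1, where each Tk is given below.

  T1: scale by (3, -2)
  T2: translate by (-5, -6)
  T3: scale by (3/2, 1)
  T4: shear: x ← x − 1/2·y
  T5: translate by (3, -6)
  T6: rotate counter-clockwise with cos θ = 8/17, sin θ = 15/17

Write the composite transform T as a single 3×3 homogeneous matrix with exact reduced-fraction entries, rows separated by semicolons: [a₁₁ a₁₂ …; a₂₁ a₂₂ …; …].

T = [36/17 38/17 168/17; 135/34 -1/17 -237/34; 0 0 1]

T1 = [3 0 0; 0 -2 0; 0 0 1]
T2·T1 = [3 0 -5; 0 -2 -6; 0 0 1]
T3·…·T1 = [9/2 0 -15/2; 0 -2 -6; 0 0 1]
T4·…·T1 = [9/2 1 -9/2; 0 -2 -6; 0 0 1]
T5·…·T1 = [9/2 1 -3/2; 0 -2 -12; 0 0 1]
T6·…·T1 = [36/17 38/17 168/17; 135/34 -1/17 -237/34; 0 0 1]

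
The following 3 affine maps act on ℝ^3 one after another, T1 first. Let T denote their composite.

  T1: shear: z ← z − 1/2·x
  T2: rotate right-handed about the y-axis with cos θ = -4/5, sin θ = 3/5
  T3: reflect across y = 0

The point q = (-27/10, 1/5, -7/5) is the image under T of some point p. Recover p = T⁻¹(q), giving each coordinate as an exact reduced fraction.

p = (3, -1/5, 1)

T1 = [1 0 0 0; 0 1 0 0; -1/2 0 1 0; 0 0 0 1]
T2·T1 = [-11/10 0 3/5 0; 0 1 0 0; -1/5 0 -4/5 0; 0 0 0 1]
T3·…·T1 = [-11/10 0 3/5 0; 0 -1 0 0; -1/5 0 -4/5 0; 0 0 0 1]
det M = -1; M⁻¹ = [-4/5 0 -3/5 0; 0 -1 0 0; 1/5 0 -11/10 0; 0 0 0 1]
M⁻¹ · (-27/10, 1/5, -7/5)ᵀ = (3, -1/5, 1)ᵀ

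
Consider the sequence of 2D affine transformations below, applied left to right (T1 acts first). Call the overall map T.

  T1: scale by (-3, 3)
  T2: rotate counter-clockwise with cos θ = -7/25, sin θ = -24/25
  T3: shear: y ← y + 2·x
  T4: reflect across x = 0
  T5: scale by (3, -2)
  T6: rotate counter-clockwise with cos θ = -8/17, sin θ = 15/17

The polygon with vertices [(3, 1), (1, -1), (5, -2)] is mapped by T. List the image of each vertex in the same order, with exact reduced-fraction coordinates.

image vertices: (3438/85, 273/85), (-1494/425, 2151/425), (8784/425, 6939/425)

T1 scale by (-3, 3): (3, 1) → (-9, 3); (1, -1) → (-3, -3); (5, -2) → (-15, -6)
T2 rotate counter-clockwise with cos θ = -7/25, sin θ = -24/25: (-9, 3) → (27/5, 39/5); (-3, -3) → (-51/25, 93/25); (-15, -6) → (-39/25, 402/25)
T3 shear: y ← y + 2·x: (27/5, 39/5) → (27/5, 93/5); (-51/25, 93/25) → (-51/25, -9/25); (-39/25, 402/25) → (-39/25, 324/25)
T4 reflect across x = 0: (27/5, 93/5) → (-27/5, 93/5); (-51/25, -9/25) → (51/25, -9/25); (-39/25, 324/25) → (39/25, 324/25)
T5 scale by (3, -2): (-27/5, 93/5) → (-81/5, -186/5); (51/25, -9/25) → (153/25, 18/25); (39/25, 324/25) → (117/25, -648/25)
T6 rotate counter-clockwise with cos θ = -8/17, sin θ = 15/17: (-81/5, -186/5) → (3438/85, 273/85); (153/25, 18/25) → (-1494/425, 2151/425); (117/25, -648/25) → (8784/425, 6939/425)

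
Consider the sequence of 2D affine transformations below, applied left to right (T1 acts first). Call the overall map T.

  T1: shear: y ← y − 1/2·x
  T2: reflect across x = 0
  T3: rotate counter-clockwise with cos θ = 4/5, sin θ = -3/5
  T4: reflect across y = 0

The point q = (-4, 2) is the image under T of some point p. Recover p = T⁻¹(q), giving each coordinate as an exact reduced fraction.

T1 = [1 0 0; -1/2 1 0; 0 0 1]
T2·T1 = [-1 0 0; -1/2 1 0; 0 0 1]
T3·…·T1 = [-11/10 3/5 0; 1/5 4/5 0; 0 0 1]
T4·…·T1 = [-11/10 3/5 0; -1/5 -4/5 0; 0 0 1]
det M = 1; M⁻¹ = [-4/5 -3/5 0; 1/5 -11/10 0; 0 0 1]
M⁻¹ · (-4, 2)ᵀ = (2, -3)ᵀ

p = (2, -3)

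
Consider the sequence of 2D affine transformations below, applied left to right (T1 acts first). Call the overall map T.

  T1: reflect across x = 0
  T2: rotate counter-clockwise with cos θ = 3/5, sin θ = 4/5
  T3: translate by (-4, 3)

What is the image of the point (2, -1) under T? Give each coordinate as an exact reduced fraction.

T(p) = (-22/5, 4/5)

T1 reflect across x = 0: (2, -1) → (-2, -1)
T2 rotate counter-clockwise with cos θ = 3/5, sin θ = 4/5: (-2, -1) → (-2/5, -11/5)
T3 translate by (-4, 3): (-2/5, -11/5) → (-22/5, 4/5)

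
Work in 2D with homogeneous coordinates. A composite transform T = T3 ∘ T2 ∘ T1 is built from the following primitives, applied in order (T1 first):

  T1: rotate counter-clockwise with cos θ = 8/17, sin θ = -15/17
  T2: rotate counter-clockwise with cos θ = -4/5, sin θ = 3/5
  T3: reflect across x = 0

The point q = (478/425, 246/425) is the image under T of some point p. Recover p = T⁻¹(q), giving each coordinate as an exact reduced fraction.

T1 = [8/17 15/17 0; -15/17 8/17 0; 0 0 1]
T2·T1 = [13/85 -84/85 0; 84/85 13/85 0; 0 0 1]
T3·…·T1 = [-13/85 84/85 0; 84/85 13/85 0; 0 0 1]
det M = -1; M⁻¹ = [-13/85 84/85 0; 84/85 13/85 0; 0 0 1]
M⁻¹ · (478/425, 246/425)ᵀ = (2/5, 6/5)ᵀ

p = (2/5, 6/5)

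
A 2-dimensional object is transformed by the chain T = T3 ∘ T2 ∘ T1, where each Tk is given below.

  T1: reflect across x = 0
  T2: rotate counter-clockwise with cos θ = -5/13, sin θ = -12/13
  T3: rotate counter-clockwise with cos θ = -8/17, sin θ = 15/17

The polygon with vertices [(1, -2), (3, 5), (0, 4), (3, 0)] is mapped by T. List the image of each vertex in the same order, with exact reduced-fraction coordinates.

T1 reflect across x = 0: (1, -2) → (-1, -2); (3, 5) → (-3, 5); (0, 4) → (0, 4); (3, 0) → (-3, 0)
T2 rotate counter-clockwise with cos θ = -5/13, sin θ = -12/13: (-1, -2) → (-19/13, 22/13); (-3, 5) → (75/13, 11/13); (0, 4) → (48/13, -20/13); (-3, 0) → (15/13, 36/13)
T3 rotate counter-clockwise with cos θ = -8/17, sin θ = 15/17: (-19/13, 22/13) → (-178/221, -461/221); (75/13, 11/13) → (-45/13, 61/13); (48/13, -20/13) → (-84/221, 880/221); (15/13, 36/13) → (-660/221, -63/221)

image vertices: (-178/221, -461/221), (-45/13, 61/13), (-84/221, 880/221), (-660/221, -63/221)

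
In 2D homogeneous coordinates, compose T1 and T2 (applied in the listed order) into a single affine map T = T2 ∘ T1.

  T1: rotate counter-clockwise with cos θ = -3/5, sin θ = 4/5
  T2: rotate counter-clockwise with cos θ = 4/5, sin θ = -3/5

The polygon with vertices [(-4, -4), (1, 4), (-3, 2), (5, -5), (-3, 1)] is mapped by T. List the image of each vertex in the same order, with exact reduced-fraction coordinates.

image vertices: (4, -4), (-4, 1), (-2, -3), (5, 5), (-1, -3)

T1 rotate counter-clockwise with cos θ = -3/5, sin θ = 4/5: (-4, -4) → (28/5, -4/5); (1, 4) → (-19/5, -8/5); (-3, 2) → (1/5, -18/5); (5, -5) → (1, 7); (-3, 1) → (1, -3)
T2 rotate counter-clockwise with cos θ = 4/5, sin θ = -3/5: (28/5, -4/5) → (4, -4); (-19/5, -8/5) → (-4, 1); (1/5, -18/5) → (-2, -3); (1, 7) → (5, 5); (1, -3) → (-1, -3)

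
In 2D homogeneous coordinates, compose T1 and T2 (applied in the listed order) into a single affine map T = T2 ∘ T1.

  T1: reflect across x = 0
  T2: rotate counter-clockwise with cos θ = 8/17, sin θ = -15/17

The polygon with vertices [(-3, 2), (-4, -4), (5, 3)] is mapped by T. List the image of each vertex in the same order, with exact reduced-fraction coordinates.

image vertices: (54/17, -29/17), (-28/17, -92/17), (5/17, 99/17)

T1 reflect across x = 0: (-3, 2) → (3, 2); (-4, -4) → (4, -4); (5, 3) → (-5, 3)
T2 rotate counter-clockwise with cos θ = 8/17, sin θ = -15/17: (3, 2) → (54/17, -29/17); (4, -4) → (-28/17, -92/17); (-5, 3) → (5/17, 99/17)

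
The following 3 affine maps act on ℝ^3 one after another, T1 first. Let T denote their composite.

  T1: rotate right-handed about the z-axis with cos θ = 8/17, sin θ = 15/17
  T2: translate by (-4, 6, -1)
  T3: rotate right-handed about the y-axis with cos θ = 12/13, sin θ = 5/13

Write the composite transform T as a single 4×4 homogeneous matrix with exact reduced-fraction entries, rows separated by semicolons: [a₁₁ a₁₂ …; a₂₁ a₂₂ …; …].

T = [96/221 -180/221 5/13 -53/13; 15/17 8/17 0 6; -40/221 75/221 12/13 8/13; 0 0 0 1]

T1 = [8/17 -15/17 0 0; 15/17 8/17 0 0; 0 0 1 0; 0 0 0 1]
T2·T1 = [8/17 -15/17 0 -4; 15/17 8/17 0 6; 0 0 1 -1; 0 0 0 1]
T3·…·T1 = [96/221 -180/221 5/13 -53/13; 15/17 8/17 0 6; -40/221 75/221 12/13 8/13; 0 0 0 1]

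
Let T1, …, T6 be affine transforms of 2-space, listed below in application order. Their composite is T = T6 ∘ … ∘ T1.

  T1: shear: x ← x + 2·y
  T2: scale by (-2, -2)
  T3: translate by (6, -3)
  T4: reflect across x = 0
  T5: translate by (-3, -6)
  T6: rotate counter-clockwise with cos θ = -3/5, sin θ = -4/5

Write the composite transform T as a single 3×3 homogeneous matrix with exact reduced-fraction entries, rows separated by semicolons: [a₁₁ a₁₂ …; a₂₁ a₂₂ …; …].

T1 = [1 2 0; 0 1 0; 0 0 1]
T2·T1 = [-2 -4 0; 0 -2 0; 0 0 1]
T3·…·T1 = [-2 -4 6; 0 -2 -3; 0 0 1]
T4·…·T1 = [2 4 -6; 0 -2 -3; 0 0 1]
T5·…·T1 = [2 4 -9; 0 -2 -9; 0 0 1]
T6·…·T1 = [-6/5 -4 -9/5; -8/5 -2 63/5; 0 0 1]

T = [-6/5 -4 -9/5; -8/5 -2 63/5; 0 0 1]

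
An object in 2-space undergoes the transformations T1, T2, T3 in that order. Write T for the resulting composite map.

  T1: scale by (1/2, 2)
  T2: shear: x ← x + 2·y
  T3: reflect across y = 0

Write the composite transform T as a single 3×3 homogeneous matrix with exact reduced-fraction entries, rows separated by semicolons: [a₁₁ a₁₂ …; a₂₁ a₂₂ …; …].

T1 = [1/2 0 0; 0 2 0; 0 0 1]
T2·T1 = [1/2 4 0; 0 2 0; 0 0 1]
T3·…·T1 = [1/2 4 0; 0 -2 0; 0 0 1]

T = [1/2 4 0; 0 -2 0; 0 0 1]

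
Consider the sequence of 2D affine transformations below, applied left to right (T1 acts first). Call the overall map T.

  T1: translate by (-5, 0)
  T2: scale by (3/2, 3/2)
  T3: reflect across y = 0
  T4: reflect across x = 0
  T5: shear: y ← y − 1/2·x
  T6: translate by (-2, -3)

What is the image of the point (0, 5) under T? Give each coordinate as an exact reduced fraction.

T1 translate by (-5, 0): (0, 5) → (-5, 5)
T2 scale by (3/2, 3/2): (-5, 5) → (-15/2, 15/2)
T3 reflect across y = 0: (-15/2, 15/2) → (-15/2, -15/2)
T4 reflect across x = 0: (-15/2, -15/2) → (15/2, -15/2)
T5 shear: y ← y − 1/2·x: (15/2, -15/2) → (15/2, -45/4)
T6 translate by (-2, -3): (15/2, -45/4) → (11/2, -57/4)

T(p) = (11/2, -57/4)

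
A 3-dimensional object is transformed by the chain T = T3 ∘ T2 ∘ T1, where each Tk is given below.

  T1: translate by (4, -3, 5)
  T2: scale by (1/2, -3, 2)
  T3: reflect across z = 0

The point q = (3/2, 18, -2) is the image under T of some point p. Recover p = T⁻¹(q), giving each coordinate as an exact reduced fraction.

T1 = [1 0 0 4; 0 1 0 -3; 0 0 1 5; 0 0 0 1]
T2·T1 = [1/2 0 0 2; 0 -3 0 9; 0 0 2 10; 0 0 0 1]
T3·…·T1 = [1/2 0 0 2; 0 -3 0 9; 0 0 -2 -10; 0 0 0 1]
det M = 3; M⁻¹ = [2 0 0 -4; 0 -1/3 0 3; 0 0 -1/2 -5; 0 0 0 1]
M⁻¹ · (3/2, 18, -2)ᵀ = (-1, -3, -4)ᵀ

p = (-1, -3, -4)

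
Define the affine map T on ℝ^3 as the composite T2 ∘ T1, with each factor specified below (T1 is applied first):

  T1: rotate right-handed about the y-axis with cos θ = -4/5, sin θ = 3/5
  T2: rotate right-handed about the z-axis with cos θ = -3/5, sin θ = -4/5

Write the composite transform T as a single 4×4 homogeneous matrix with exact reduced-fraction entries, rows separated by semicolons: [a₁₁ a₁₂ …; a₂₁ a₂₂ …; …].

T1 = [-4/5 0 3/5 0; 0 1 0 0; -3/5 0 -4/5 0; 0 0 0 1]
T2·T1 = [12/25 4/5 -9/25 0; 16/25 -3/5 -12/25 0; -3/5 0 -4/5 0; 0 0 0 1]

T = [12/25 4/5 -9/25 0; 16/25 -3/5 -12/25 0; -3/5 0 -4/5 0; 0 0 0 1]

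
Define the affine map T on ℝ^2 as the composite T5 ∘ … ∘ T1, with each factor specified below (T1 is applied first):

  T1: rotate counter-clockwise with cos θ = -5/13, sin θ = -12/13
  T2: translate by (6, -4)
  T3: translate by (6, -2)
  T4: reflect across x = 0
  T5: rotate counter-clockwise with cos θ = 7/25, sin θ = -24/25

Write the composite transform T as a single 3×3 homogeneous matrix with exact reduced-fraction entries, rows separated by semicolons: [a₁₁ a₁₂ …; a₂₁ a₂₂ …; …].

T1 = [-5/13 12/13 0; -12/13 -5/13 0; 0 0 1]
T2·T1 = [-5/13 12/13 6; -12/13 -5/13 -4; 0 0 1]
T3·…·T1 = [-5/13 12/13 12; -12/13 -5/13 -6; 0 0 1]
T4·…·T1 = [5/13 -12/13 -12; -12/13 -5/13 -6; 0 0 1]
T5·…·T1 = [-253/325 -204/325 -228/25; -204/325 253/325 246/25; 0 0 1]

T = [-253/325 -204/325 -228/25; -204/325 253/325 246/25; 0 0 1]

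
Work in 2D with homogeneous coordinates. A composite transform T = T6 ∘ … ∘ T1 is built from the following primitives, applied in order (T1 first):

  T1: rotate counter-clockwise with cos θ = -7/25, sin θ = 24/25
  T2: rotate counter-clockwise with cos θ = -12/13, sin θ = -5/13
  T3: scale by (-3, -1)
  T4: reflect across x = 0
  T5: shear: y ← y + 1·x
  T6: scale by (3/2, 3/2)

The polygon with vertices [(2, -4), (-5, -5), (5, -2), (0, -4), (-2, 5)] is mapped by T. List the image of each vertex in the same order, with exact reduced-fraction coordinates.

image vertices: (-2718/325, -147/65), (-4113/130, -426/13), (2313/325, 1929/130), (-4554/325, -666/65), (7713/650, 627/130)

T1 rotate counter-clockwise with cos θ = -7/25, sin θ = 24/25: (2, -4) → (82/25, 76/25); (-5, -5) → (31/5, -17/5); (5, -2) → (13/25, 134/25); (0, -4) → (96/25, 28/25); (-2, 5) → (-106/25, -83/25)
T2 rotate counter-clockwise with cos θ = -12/13, sin θ = -5/13: (82/25, 76/25) → (-604/325, -1322/325); (31/5, -17/5) → (-457/65, 49/65); (13/25, 134/25) → (514/325, -1673/325); (96/25, 28/25) → (-1012/325, -816/325); (-106/25, -83/25) → (857/325, 1526/325)
T3 scale by (-3, -1): (-604/325, -1322/325) → (1812/325, 1322/325); (-457/65, 49/65) → (1371/65, -49/65); (514/325, -1673/325) → (-1542/325, 1673/325); (-1012/325, -816/325) → (3036/325, 816/325); (857/325, 1526/325) → (-2571/325, -1526/325)
T4 reflect across x = 0: (1812/325, 1322/325) → (-1812/325, 1322/325); (1371/65, -49/65) → (-1371/65, -49/65); (-1542/325, 1673/325) → (1542/325, 1673/325); (3036/325, 816/325) → (-3036/325, 816/325); (-2571/325, -1526/325) → (2571/325, -1526/325)
T5 shear: y ← y + 1·x: (-1812/325, 1322/325) → (-1812/325, -98/65); (-1371/65, -49/65) → (-1371/65, -284/13); (1542/325, 1673/325) → (1542/325, 643/65); (-3036/325, 816/325) → (-3036/325, -444/65); (2571/325, -1526/325) → (2571/325, 209/65)
T6 scale by (3/2, 3/2): (-1812/325, -98/65) → (-2718/325, -147/65); (-1371/65, -284/13) → (-4113/130, -426/13); (1542/325, 643/65) → (2313/325, 1929/130); (-3036/325, -444/65) → (-4554/325, -666/65); (2571/325, 209/65) → (7713/650, 627/130)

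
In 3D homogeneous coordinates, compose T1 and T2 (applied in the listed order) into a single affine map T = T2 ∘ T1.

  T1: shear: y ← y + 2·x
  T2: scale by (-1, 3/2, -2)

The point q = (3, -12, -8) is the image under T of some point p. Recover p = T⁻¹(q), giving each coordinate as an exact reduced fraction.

T1 = [1 0 0 0; 2 1 0 0; 0 0 1 0; 0 0 0 1]
T2·T1 = [-1 0 0 0; 3 3/2 0 0; 0 0 -2 0; 0 0 0 1]
det M = 3; M⁻¹ = [-1 0 0 0; 2 2/3 0 0; 0 0 -1/2 0; 0 0 0 1]
M⁻¹ · (3, -12, -8)ᵀ = (-3, -2, 4)ᵀ

p = (-3, -2, 4)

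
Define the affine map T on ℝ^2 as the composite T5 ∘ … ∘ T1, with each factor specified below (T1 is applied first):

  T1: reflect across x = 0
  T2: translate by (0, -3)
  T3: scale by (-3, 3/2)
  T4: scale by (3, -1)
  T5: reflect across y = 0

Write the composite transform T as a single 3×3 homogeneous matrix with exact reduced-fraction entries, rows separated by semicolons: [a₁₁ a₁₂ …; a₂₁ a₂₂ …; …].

T = [9 0 0; 0 3/2 -9/2; 0 0 1]

T1 = [-1 0 0; 0 1 0; 0 0 1]
T2·T1 = [-1 0 0; 0 1 -3; 0 0 1]
T3·…·T1 = [3 0 0; 0 3/2 -9/2; 0 0 1]
T4·…·T1 = [9 0 0; 0 -3/2 9/2; 0 0 1]
T5·…·T1 = [9 0 0; 0 3/2 -9/2; 0 0 1]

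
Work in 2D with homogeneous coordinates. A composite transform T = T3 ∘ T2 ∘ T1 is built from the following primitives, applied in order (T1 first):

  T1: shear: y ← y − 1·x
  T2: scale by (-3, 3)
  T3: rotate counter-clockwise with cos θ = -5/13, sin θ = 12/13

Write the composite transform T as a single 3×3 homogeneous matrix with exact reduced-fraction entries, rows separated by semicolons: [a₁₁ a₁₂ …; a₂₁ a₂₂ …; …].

T = [51/13 -36/13 0; -21/13 -15/13 0; 0 0 1]

T1 = [1 0 0; -1 1 0; 0 0 1]
T2·T1 = [-3 0 0; -3 3 0; 0 0 1]
T3·…·T1 = [51/13 -36/13 0; -21/13 -15/13 0; 0 0 1]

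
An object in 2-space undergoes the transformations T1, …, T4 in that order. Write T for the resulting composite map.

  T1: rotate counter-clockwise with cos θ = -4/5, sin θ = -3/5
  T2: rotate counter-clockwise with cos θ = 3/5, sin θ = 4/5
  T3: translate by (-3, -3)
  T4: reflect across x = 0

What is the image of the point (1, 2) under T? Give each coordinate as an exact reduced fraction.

T1 rotate counter-clockwise with cos θ = -4/5, sin θ = -3/5: (1, 2) → (2/5, -11/5)
T2 rotate counter-clockwise with cos θ = 3/5, sin θ = 4/5: (2/5, -11/5) → (2, -1)
T3 translate by (-3, -3): (2, -1) → (-1, -4)
T4 reflect across x = 0: (-1, -4) → (1, -4)

T(p) = (1, -4)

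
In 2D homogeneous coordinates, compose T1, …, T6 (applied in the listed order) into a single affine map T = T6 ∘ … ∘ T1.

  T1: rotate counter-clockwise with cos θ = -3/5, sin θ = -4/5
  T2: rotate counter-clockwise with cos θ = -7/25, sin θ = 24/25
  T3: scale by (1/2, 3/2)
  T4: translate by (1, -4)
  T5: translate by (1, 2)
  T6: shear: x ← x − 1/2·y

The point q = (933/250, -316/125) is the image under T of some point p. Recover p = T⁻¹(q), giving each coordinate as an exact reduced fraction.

p = (1, 0)

T1 = [-3/5 4/5 0; -4/5 -3/5 0; 0 0 1]
T2·T1 = [117/125 44/125 0; -44/125 117/125 0; 0 0 1]
T3·…·T1 = [117/250 22/125 0; -66/125 351/250 0; 0 0 1]
T4·…·T1 = [117/250 22/125 1; -66/125 351/250 -4; 0 0 1]
T5·…·T1 = [117/250 22/125 2; -66/125 351/250 -2; 0 0 1]
T6·…·T1 = [183/250 -263/500 3; -66/125 351/250 -2; 0 0 1]
det M = 3/4; M⁻¹ = [234/125 263/375 -316/75; 88/125 122/125 -4/25; 0 0 1]
M⁻¹ · (933/250, -316/125)ᵀ = (1, 0)ᵀ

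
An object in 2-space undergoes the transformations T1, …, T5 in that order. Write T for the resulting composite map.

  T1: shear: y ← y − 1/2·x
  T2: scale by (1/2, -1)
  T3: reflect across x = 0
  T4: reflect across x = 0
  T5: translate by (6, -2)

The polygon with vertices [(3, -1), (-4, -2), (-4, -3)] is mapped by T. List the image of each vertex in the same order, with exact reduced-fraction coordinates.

image vertices: (15/2, 1/2), (4, -2), (4, -1)

T1 shear: y ← y − 1/2·x: (3, -1) → (3, -5/2); (-4, -2) → (-4, 0); (-4, -3) → (-4, -1)
T2 scale by (1/2, -1): (3, -5/2) → (3/2, 5/2); (-4, 0) → (-2, 0); (-4, -1) → (-2, 1)
T3 reflect across x = 0: (3/2, 5/2) → (-3/2, 5/2); (-2, 0) → (2, 0); (-2, 1) → (2, 1)
T4 reflect across x = 0: (-3/2, 5/2) → (3/2, 5/2); (2, 0) → (-2, 0); (2, 1) → (-2, 1)
T5 translate by (6, -2): (3/2, 5/2) → (15/2, 1/2); (-2, 0) → (4, -2); (-2, 1) → (4, -1)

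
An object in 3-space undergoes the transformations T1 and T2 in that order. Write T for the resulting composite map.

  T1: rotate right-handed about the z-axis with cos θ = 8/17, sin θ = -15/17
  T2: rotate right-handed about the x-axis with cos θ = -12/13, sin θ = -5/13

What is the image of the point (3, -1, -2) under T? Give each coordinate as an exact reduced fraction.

T(p) = (9/17, 466/221, 673/221)

T1 rotate right-handed about the z-axis with cos θ = 8/17, sin θ = -15/17: (3, -1, -2) → (9/17, -53/17, -2)
T2 rotate right-handed about the x-axis with cos θ = -12/13, sin θ = -5/13: (9/17, -53/17, -2) → (9/17, 466/221, 673/221)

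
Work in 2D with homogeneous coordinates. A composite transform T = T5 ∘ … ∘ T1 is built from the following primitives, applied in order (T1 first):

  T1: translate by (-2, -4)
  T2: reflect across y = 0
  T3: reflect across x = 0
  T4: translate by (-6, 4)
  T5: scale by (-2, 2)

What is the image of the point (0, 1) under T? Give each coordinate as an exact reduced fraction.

T(p) = (8, 14)

T1 translate by (-2, -4): (0, 1) → (-2, -3)
T2 reflect across y = 0: (-2, -3) → (-2, 3)
T3 reflect across x = 0: (-2, 3) → (2, 3)
T4 translate by (-6, 4): (2, 3) → (-4, 7)
T5 scale by (-2, 2): (-4, 7) → (8, 14)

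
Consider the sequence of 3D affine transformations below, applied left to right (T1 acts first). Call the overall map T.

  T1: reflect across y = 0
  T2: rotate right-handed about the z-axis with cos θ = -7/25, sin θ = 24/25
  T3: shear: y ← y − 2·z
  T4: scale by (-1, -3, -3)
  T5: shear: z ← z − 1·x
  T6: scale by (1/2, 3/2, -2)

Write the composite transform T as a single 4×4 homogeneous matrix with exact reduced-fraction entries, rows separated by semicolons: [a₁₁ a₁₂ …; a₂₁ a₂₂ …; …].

T = [7/50 -12/25 0 0; -108/25 -63/50 9 0; 14/25 -48/25 6 0; 0 0 0 1]

T1 = [1 0 0 0; 0 -1 0 0; 0 0 1 0; 0 0 0 1]
T2·T1 = [-7/25 24/25 0 0; 24/25 7/25 0 0; 0 0 1 0; 0 0 0 1]
T3·…·T1 = [-7/25 24/25 0 0; 24/25 7/25 -2 0; 0 0 1 0; 0 0 0 1]
T4·…·T1 = [7/25 -24/25 0 0; -72/25 -21/25 6 0; 0 0 -3 0; 0 0 0 1]
T5·…·T1 = [7/25 -24/25 0 0; -72/25 -21/25 6 0; -7/25 24/25 -3 0; 0 0 0 1]
T6·…·T1 = [7/50 -12/25 0 0; -108/25 -63/50 9 0; 14/25 -48/25 6 0; 0 0 0 1]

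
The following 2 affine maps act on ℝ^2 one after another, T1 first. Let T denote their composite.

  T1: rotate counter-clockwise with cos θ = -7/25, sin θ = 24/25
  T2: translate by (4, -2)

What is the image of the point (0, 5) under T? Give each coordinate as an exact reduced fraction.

T1 rotate counter-clockwise with cos θ = -7/25, sin θ = 24/25: (0, 5) → (-24/5, -7/5)
T2 translate by (4, -2): (-24/5, -7/5) → (-4/5, -17/5)

T(p) = (-4/5, -17/5)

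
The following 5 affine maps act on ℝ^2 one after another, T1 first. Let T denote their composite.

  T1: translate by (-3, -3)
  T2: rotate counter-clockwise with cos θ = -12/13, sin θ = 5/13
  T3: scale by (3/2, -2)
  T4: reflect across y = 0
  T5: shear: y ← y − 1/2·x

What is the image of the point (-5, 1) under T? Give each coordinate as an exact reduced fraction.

T1 translate by (-3, -3): (-5, 1) → (-8, -2)
T2 rotate counter-clockwise with cos θ = -12/13, sin θ = 5/13: (-8, -2) → (106/13, -16/13)
T3 scale by (3/2, -2): (106/13, -16/13) → (159/13, 32/13)
T4 reflect across y = 0: (159/13, 32/13) → (159/13, -32/13)
T5 shear: y ← y − 1/2·x: (159/13, -32/13) → (159/13, -223/26)

T(p) = (159/13, -223/26)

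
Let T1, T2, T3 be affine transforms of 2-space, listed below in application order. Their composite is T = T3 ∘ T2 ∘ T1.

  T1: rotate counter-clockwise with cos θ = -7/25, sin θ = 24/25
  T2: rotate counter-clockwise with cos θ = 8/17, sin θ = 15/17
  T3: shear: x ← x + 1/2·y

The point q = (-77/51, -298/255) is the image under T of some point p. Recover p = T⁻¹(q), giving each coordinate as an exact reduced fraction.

T1 = [-7/25 -24/25 0; 24/25 -7/25 0; 0 0 1]
T2·T1 = [-416/425 -87/425 0; 87/425 -416/425 0; 0 0 1]
T3·…·T1 = [-149/170 -59/85 0; 87/425 -416/425 0; 0 0 1]
det M = 1; M⁻¹ = [-416/425 59/85 0; -87/425 -149/170 0; 0 0 1]
M⁻¹ · (-77/51, -298/255)ᵀ = (2/3, 4/3)ᵀ

p = (2/3, 4/3)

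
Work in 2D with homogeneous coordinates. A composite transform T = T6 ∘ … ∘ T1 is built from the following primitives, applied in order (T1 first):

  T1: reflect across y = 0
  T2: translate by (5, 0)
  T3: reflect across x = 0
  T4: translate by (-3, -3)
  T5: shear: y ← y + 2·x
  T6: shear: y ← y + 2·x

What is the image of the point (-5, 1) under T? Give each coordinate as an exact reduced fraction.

T1 reflect across y = 0: (-5, 1) → (-5, -1)
T2 translate by (5, 0): (-5, -1) → (0, -1)
T3 reflect across x = 0: (0, -1) → (0, -1)
T4 translate by (-3, -3): (0, -1) → (-3, -4)
T5 shear: y ← y + 2·x: (-3, -4) → (-3, -10)
T6 shear: y ← y + 2·x: (-3, -10) → (-3, -16)

T(p) = (-3, -16)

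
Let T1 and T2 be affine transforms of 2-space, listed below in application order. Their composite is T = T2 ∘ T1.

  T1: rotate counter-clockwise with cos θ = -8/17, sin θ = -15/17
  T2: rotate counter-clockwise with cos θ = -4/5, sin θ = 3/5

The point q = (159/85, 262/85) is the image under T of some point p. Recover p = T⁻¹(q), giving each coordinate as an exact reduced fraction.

T1 = [-8/17 15/17 0; -15/17 -8/17 0; 0 0 1]
T2·T1 = [77/85 -36/85 0; 36/85 77/85 0; 0 0 1]
det M = 1; M⁻¹ = [77/85 36/85 0; -36/85 77/85 0; 0 0 1]
M⁻¹ · (159/85, 262/85)ᵀ = (3, 2)ᵀ

p = (3, 2)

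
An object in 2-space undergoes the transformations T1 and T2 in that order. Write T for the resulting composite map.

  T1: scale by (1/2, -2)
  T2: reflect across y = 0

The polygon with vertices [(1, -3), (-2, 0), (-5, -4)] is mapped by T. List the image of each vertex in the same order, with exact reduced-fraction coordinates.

image vertices: (1/2, -6), (-1, 0), (-5/2, -8)

T1 scale by (1/2, -2): (1, -3) → (1/2, 6); (-2, 0) → (-1, 0); (-5, -4) → (-5/2, 8)
T2 reflect across y = 0: (1/2, 6) → (1/2, -6); (-1, 0) → (-1, 0); (-5/2, 8) → (-5/2, -8)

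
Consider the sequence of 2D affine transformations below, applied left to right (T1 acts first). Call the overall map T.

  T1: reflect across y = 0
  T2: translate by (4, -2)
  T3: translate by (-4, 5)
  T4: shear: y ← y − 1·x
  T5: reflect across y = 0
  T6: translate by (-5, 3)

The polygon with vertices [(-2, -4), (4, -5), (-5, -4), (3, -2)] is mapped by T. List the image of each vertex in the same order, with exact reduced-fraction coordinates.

image vertices: (-7, -6), (-1, -1), (-10, -9), (-2, 1)

T1 reflect across y = 0: (-2, -4) → (-2, 4); (4, -5) → (4, 5); (-5, -4) → (-5, 4); (3, -2) → (3, 2)
T2 translate by (4, -2): (-2, 4) → (2, 2); (4, 5) → (8, 3); (-5, 4) → (-1, 2); (3, 2) → (7, 0)
T3 translate by (-4, 5): (2, 2) → (-2, 7); (8, 3) → (4, 8); (-1, 2) → (-5, 7); (7, 0) → (3, 5)
T4 shear: y ← y − 1·x: (-2, 7) → (-2, 9); (4, 8) → (4, 4); (-5, 7) → (-5, 12); (3, 5) → (3, 2)
T5 reflect across y = 0: (-2, 9) → (-2, -9); (4, 4) → (4, -4); (-5, 12) → (-5, -12); (3, 2) → (3, -2)
T6 translate by (-5, 3): (-2, -9) → (-7, -6); (4, -4) → (-1, -1); (-5, -12) → (-10, -9); (3, -2) → (-2, 1)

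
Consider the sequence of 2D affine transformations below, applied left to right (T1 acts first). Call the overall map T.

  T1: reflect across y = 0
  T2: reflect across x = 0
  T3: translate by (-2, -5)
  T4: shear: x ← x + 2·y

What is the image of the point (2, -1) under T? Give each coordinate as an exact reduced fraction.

T(p) = (-12, -4)

T1 reflect across y = 0: (2, -1) → (2, 1)
T2 reflect across x = 0: (2, 1) → (-2, 1)
T3 translate by (-2, -5): (-2, 1) → (-4, -4)
T4 shear: x ← x + 2·y: (-4, -4) → (-12, -4)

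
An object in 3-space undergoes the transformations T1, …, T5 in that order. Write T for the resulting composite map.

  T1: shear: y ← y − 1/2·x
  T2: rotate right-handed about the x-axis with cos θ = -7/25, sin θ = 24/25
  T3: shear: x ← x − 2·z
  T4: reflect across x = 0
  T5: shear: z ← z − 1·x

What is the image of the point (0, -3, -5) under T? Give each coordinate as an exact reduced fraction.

T(p) = (-74/25, 141/25, 37/25)

T1 shear: y ← y − 1/2·x: (0, -3, -5) → (0, -3, -5)
T2 rotate right-handed about the x-axis with cos θ = -7/25, sin θ = 24/25: (0, -3, -5) → (0, 141/25, -37/25)
T3 shear: x ← x − 2·z: (0, 141/25, -37/25) → (74/25, 141/25, -37/25)
T4 reflect across x = 0: (74/25, 141/25, -37/25) → (-74/25, 141/25, -37/25)
T5 shear: z ← z − 1·x: (-74/25, 141/25, -37/25) → (-74/25, 141/25, 37/25)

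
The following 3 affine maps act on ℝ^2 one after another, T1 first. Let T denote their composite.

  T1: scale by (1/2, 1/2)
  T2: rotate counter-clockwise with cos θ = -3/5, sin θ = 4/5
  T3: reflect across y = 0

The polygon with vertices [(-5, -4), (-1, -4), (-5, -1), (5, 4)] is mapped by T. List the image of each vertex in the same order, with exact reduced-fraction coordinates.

image vertices: (31/10, 4/5), (19/10, -4/5), (19/10, 17/10), (-31/10, -4/5)

T1 scale by (1/2, 1/2): (-5, -4) → (-5/2, -2); (-1, -4) → (-1/2, -2); (-5, -1) → (-5/2, -1/2); (5, 4) → (5/2, 2)
T2 rotate counter-clockwise with cos θ = -3/5, sin θ = 4/5: (-5/2, -2) → (31/10, -4/5); (-1/2, -2) → (19/10, 4/5); (-5/2, -1/2) → (19/10, -17/10); (5/2, 2) → (-31/10, 4/5)
T3 reflect across y = 0: (31/10, -4/5) → (31/10, 4/5); (19/10, 4/5) → (19/10, -4/5); (19/10, -17/10) → (19/10, 17/10); (-31/10, 4/5) → (-31/10, -4/5)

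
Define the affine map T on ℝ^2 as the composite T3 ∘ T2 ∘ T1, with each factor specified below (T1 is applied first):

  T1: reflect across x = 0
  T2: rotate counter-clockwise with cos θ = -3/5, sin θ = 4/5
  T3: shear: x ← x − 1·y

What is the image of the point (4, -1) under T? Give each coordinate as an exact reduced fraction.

T1 reflect across x = 0: (4, -1) → (-4, -1)
T2 rotate counter-clockwise with cos θ = -3/5, sin θ = 4/5: (-4, -1) → (16/5, -13/5)
T3 shear: x ← x − 1·y: (16/5, -13/5) → (29/5, -13/5)

T(p) = (29/5, -13/5)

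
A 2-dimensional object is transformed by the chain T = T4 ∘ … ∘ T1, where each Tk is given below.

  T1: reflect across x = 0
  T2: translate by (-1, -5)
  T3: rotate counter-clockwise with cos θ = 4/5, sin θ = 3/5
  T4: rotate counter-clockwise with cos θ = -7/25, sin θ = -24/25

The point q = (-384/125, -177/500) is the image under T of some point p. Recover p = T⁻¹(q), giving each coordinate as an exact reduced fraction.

T1 = [-1 0 0; 0 1 0; 0 0 1]
T2·T1 = [-1 0 -1; 0 1 -5; 0 0 1]
T3·…·T1 = [-4/5 -3/5 11/5; -3/5 4/5 -23/5; 0 0 1]
T4·…·T1 = [-44/125 117/125 -629/125; 117/125 44/125 -103/125; 0 0 1]
det M = -1; M⁻¹ = [-44/125 117/125 -1; 117/125 44/125 5; 0 0 1]
M⁻¹ · (-384/125, -177/500)ᵀ = (-1/4, 2)ᵀ

p = (-1/4, 2)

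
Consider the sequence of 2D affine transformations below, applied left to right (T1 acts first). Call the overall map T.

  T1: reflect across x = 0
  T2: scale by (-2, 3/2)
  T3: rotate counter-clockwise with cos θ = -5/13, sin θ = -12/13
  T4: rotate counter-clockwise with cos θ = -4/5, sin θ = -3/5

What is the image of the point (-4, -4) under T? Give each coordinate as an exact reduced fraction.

T(p) = (506/65, -408/65)

T1 reflect across x = 0: (-4, -4) → (4, -4)
T2 scale by (-2, 3/2): (4, -4) → (-8, -6)
T3 rotate counter-clockwise with cos θ = -5/13, sin θ = -12/13: (-8, -6) → (-32/13, 126/13)
T4 rotate counter-clockwise with cos θ = -4/5, sin θ = -3/5: (-32/13, 126/13) → (506/65, -408/65)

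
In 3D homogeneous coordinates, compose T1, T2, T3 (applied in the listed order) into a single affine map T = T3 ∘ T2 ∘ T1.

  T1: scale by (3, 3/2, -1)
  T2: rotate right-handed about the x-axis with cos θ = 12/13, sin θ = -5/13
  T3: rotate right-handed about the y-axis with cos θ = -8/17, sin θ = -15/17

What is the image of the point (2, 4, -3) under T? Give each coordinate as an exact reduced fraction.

T(p) = (-42/13, 87/13, 66/13)

T1 scale by (3, 3/2, -1): (2, 4, -3) → (6, 6, 3)
T2 rotate right-handed about the x-axis with cos θ = 12/13, sin θ = -5/13: (6, 6, 3) → (6, 87/13, 6/13)
T3 rotate right-handed about the y-axis with cos θ = -8/17, sin θ = -15/17: (6, 87/13, 6/13) → (-42/13, 87/13, 66/13)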